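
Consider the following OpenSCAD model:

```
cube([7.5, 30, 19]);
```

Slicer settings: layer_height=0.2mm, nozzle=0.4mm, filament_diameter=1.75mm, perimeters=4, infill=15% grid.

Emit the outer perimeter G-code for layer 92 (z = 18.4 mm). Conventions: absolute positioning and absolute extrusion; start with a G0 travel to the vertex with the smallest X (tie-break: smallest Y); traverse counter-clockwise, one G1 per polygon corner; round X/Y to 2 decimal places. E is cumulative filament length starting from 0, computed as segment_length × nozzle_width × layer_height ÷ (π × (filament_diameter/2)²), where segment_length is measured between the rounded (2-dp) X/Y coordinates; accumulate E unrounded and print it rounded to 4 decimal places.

At z = 18.4 mm: the cube (footprint 7.5×30) is included at this height. The outline is a single polygon with 4 vertices. Extrusion per mm of travel: 0.4 × 0.2 / (π × 0.875²) = 0.033260. Accumulating E over each segment gives final E = 2.4945.

G0 X0.00 Y0.00 Z18.40
G1 X7.50 Y0.00 E0.2495
G1 X7.50 Y30.00 E1.2473
G1 X0.00 Y30.00 E1.4967
G1 X0.00 Y0.00 E2.4945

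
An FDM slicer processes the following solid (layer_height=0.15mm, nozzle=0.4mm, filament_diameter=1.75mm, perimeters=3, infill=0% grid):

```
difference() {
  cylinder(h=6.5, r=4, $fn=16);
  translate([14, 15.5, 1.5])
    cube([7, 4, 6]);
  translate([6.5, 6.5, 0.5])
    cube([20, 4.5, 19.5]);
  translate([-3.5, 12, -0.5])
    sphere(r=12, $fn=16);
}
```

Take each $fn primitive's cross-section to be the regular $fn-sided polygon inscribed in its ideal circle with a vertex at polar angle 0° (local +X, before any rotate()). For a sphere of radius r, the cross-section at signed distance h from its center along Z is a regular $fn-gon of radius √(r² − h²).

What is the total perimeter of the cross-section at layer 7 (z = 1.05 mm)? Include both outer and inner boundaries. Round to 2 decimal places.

22.88 mm

At z = 1.05 mm: the cylinder: section is a regular 16-gon, circumradius r=4 (perimeter = 2·16·4.000·sin(180°/16) = 24.97 mm); the cube at (14, 15.5) is not intersected at this z (z outside [1.5, 7.5]); the cube at (6.5, 6.5) (footprint 20×4.5) is included at this height (perimeter 49.00 mm); the r=12 sphere at (-3.5, 12) slices to a regular 16-gon of circumradius 11.899 (√(r²−h²) with h=1.55 from center) (perimeter = 2·16·11.899·sin(180°/16) = 74.29 mm); After the difference (first − rest): starting from the r=4 cylinder, the 20×4.5 cube at (6.5, 6.5) misses the remaining region (no effect); the r=12 sphere at (-3.5, 12) partially overlaps it — only the 17.03 mm² overlap (of its 433.50 mm²) is removed, clipping the outline — boundary = 22.88 mm. Overall, the cross-section is a single solid region. Total boundary length (outer) = 22.88 mm.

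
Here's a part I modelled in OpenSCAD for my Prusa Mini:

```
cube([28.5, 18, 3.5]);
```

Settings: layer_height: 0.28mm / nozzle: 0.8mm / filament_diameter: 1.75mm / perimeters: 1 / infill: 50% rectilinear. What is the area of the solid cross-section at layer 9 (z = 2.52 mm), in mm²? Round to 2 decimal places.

513.00 mm²

At z = 2.52 mm: the 28.5×18 cube contributes its full rectangle (area 513.00 mm²). Overall, the cross-section is a single solid region. Net area = 513.00 mm².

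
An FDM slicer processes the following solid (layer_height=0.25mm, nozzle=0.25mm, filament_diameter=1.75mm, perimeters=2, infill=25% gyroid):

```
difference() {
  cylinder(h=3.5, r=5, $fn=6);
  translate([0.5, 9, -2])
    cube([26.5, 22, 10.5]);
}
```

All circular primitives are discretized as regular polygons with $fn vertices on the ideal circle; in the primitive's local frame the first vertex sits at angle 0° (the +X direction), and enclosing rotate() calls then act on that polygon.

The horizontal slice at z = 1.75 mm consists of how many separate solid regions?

At z = 1.75 mm: the cylinder: section is a regular 6-gon, circumradius r=5; the 26.5×22 cube at (0.5, 9) contributes its full rectangle; Taking the first minus the rest: starting from the r=5 cylinder, the 26.5×22 cube at (0.5, 9) misses the remaining region (no effect) — 1 connected region. The result has 1 disconnected region.

1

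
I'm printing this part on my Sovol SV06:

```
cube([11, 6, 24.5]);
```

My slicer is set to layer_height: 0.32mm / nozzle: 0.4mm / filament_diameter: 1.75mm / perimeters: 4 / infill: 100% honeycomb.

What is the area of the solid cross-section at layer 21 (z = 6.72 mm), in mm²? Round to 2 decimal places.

At z = 6.72 mm: the cube (footprint 11×6) is included at this height (area 66.00 mm²). Overall, the cross-section is a single solid region. Net area = 66.00 mm².

66.00 mm²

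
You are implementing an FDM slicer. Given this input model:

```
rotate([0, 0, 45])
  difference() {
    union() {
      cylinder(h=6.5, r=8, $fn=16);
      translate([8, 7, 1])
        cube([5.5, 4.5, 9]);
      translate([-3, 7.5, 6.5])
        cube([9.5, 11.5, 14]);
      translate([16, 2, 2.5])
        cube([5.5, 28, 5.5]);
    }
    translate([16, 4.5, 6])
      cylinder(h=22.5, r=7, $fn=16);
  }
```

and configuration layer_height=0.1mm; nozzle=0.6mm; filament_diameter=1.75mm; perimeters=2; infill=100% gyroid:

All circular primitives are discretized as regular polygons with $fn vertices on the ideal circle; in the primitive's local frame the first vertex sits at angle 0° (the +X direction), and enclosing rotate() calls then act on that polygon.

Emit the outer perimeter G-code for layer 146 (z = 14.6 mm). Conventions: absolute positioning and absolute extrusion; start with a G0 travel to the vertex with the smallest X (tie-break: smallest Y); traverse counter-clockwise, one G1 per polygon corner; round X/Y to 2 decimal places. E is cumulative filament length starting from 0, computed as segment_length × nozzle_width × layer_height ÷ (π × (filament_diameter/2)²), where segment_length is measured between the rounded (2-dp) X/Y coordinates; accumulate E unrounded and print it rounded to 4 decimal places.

G0 X-15.56 Y11.31 Z14.60
G1 X-7.42 Y3.18 E0.2870
G1 X-0.71 Y9.90 E0.5239
G1 X-8.84 Y18.03 E0.8107
G1 X-15.56 Y11.31 E1.0477

At z = 14.6 mm: the cylinder does not reach this height (z outside [0, 6.5]); the cube at (8, 7) is absent (z outside [1, 10]); the cube at (-3, 7.5) is present — its section is the full 9.5×11.5 rectangle; the cube at (16, 2) does not reach this height (z outside [2.5, 8]); Merging all regions: only the 9.5×11.5 cube at (-3, 7.5) is present, so the union is just that shape — 1 connected region; the r=7 cylinder at (16, 4.5) gives a regular 16-gon of circumradius 7 (constant along its height); After the difference (first − rest): starting from that combined region, the r=7 cylinder at (16, 4.5) misses the remaining region (no effect) — 1 connected region; (whole slice rotated 45° about Z — lengths, areas and connectivity unchanged). The outline is a single polygon with 4 vertices. Extrusion per mm of travel: 0.6 × 0.1 / (π × 0.875²) = 0.024945. Accumulating E over each segment gives final E = 1.0477.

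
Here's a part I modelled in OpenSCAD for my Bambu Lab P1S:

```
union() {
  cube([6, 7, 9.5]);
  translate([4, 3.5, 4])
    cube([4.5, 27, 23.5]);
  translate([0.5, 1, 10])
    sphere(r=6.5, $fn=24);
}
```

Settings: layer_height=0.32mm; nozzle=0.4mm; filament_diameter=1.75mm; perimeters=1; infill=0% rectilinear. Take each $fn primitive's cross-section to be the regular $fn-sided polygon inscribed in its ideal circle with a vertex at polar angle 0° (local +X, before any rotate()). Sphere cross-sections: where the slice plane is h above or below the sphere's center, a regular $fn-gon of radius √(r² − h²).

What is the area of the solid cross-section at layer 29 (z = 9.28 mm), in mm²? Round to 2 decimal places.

247.25 mm²

At z = 9.28 mm: the 6×7 cube contributes its full rectangle (area 42.00 mm²); the cube at (4, 3.5) is present — its section is the full 4.5×27 rectangle (area 121.50 mm²); the r=6.5 sphere at (0.5, 1) slices to a regular 24-gon of circumradius 6.460 (√(r²−h²) with h=0.72 from center) (area = (24/2)·6.460²·sin(360°/24) = 129.61 mm²); Taking the union: the regions partially overlap — summed areas 293.11 mm² minus the doubly-counted overlap 45.86 mm² gives 247.25 mm² — area = 247.25 mm². Overall, the cross-section is a single solid region. Net area = 247.25 mm².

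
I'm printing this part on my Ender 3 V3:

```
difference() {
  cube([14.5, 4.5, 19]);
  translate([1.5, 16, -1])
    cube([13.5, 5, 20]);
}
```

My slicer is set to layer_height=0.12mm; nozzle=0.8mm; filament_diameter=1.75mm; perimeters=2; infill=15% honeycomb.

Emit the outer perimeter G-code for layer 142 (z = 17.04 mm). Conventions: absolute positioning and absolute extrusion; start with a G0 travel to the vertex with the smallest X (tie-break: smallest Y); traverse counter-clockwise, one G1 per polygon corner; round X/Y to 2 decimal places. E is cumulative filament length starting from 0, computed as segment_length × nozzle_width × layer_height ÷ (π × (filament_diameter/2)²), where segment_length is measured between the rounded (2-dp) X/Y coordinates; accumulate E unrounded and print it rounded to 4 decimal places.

At z = 17.04 mm: the cube is present — its section is the full 14.5×4.5 rectangle; the cube at (1.5, 16) (footprint 13.5×5) is included at this height; Subtracting the remaining from the first: starting from the 14.5×4.5 cube, the 13.5×5 cube at (1.5, 16) misses the remaining region (no effect) — 1 connected region. The outline is a single polygon with 4 vertices. Extrusion per mm of travel: 0.8 × 0.12 / (π × 0.875²) = 0.039912. Accumulating E over each segment gives final E = 1.5167.

G0 X0.00 Y0.00 Z17.04
G1 X14.50 Y0.00 E0.5787
G1 X14.50 Y4.50 E0.7583
G1 X0.00 Y4.50 E1.3371
G1 X0.00 Y0.00 E1.5167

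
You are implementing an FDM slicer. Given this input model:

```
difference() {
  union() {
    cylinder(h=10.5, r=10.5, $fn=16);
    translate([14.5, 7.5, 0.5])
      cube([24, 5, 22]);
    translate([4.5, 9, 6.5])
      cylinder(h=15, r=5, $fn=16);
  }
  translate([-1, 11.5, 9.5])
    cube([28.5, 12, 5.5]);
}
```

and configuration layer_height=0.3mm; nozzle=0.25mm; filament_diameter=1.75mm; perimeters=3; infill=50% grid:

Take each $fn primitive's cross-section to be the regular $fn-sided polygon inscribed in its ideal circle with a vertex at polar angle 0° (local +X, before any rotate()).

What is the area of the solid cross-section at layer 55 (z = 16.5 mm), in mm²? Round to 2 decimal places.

At z = 16.5 mm: the cylinder is absent (z outside [0, 10.5]); the cube at (14.5, 7.5) (footprint 24×5) is included at this height (area 120.00 mm²); the r=5 cylinder at (4.5, 9) gives a regular 16-gon of circumradius 5 (constant along its height) (area = (16/2)·5.000²·sin(360°/16) = 76.54 mm²); Merging all regions: the 2 present regions are separate (no shared area or edge), so areas and boundary lengths simply add and each stays a separate island — area = 196.54 mm²; the cube at (-1, 11.5) is absent (z outside [9.5, 15]); Taking the first minus the rest: none of the subtracted shapes is present at this height, so that combined region is unchanged — area = 196.54 mm². Overall, the cross-section has 2 separate islands. Net area = 196.54 mm².

196.54 mm²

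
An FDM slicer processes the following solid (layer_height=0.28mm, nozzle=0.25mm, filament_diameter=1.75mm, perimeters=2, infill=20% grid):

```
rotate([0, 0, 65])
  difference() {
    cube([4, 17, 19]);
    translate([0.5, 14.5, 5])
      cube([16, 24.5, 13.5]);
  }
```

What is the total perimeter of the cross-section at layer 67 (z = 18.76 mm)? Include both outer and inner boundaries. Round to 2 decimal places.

42.00 mm

At z = 18.76 mm: the cube (footprint 4×17) is included at this height (perimeter 42.00 mm); the cube at (0.5, 14.5) does not reach this height (z outside [5, 18.5]); After the difference (first − rest): none of the subtracted shapes is present at this height, so the 4×17 cube is unchanged — boundary = 42.00 mm; (whole slice rotated 65° about Z — lengths, areas and connectivity unchanged). Overall, the cross-section is a single solid region. Total boundary length (outer) = 42.00 mm.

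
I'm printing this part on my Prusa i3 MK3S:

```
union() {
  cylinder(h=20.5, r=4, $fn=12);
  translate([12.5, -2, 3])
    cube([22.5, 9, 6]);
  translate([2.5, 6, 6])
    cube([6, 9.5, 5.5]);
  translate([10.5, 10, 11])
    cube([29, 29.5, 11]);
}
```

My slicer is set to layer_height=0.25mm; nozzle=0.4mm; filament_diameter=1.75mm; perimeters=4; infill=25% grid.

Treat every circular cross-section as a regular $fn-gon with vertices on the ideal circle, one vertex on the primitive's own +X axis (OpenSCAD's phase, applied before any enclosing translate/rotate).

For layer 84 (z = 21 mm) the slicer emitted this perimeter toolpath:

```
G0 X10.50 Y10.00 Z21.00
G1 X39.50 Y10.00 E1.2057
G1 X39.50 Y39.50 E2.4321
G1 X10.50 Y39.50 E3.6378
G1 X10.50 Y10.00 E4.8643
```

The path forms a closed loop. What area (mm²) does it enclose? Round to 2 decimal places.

Apply the shoelace formula to the sequence of (X, Y) vertices; enclosed area = 855.50 mm².

855.50 mm²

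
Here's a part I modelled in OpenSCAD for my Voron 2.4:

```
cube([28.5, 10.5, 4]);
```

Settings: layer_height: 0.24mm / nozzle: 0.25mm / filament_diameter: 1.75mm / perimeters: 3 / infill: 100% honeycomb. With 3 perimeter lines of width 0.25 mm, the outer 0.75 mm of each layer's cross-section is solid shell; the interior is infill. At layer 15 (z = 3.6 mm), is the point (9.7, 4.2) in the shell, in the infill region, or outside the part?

infill

At z = 3.6 mm: the cube (footprint 28.5×10.5) is included at this height. Overall, the cross-section is a single solid region. The nearest boundary edge runs (0.00, 0.00)→(28.50, 0.00); distance from the point to it = 4.20 mm. The point is inside the cross-section and 4.20 mm from the nearest boundary — more than the 0.75 mm shell width (3 × 0.25), so it's in the infill interior.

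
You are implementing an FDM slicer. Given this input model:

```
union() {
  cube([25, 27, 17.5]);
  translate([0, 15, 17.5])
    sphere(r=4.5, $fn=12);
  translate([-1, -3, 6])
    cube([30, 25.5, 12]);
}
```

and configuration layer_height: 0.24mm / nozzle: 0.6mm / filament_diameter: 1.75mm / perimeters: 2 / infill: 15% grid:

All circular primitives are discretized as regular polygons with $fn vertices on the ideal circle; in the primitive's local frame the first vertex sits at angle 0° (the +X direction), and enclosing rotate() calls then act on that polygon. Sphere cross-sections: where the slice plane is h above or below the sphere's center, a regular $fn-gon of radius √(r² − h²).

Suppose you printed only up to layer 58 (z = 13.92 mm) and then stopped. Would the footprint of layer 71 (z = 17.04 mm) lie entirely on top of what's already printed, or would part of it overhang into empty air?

part overhangs

Compare the two slices. At z = 13.92: the cube (footprint 25×27) is included at this height (area 675.00 mm²); the sphere at (0, 15): section is a regular 12-gon, circumradius = √(r²−h²) = √(4.5²−3.58²) = 2.726 (area = (12/2)·2.726²·sin(360°/12) = 22.30 mm²); the cube at (-1, -3) (footprint 30×25.5) is included at this height (area 765.00 mm²); Taking the union: the regions partially overlap — summed areas 1462.30 mm² minus the doubly-counted overlap 578.84 mm² gives 883.47 mm² — area = 883.47 mm². At z = 17.04: the cube (footprint 25×27) is included at this height (area 675.00 mm²); the r=4.5 sphere at (0, 15) contributes a regular 12-gon of circumradius √(4.5²−0.46²) = 4.476 (area = (12/2)·4.476²·sin(360°/12) = 60.12 mm²); the cube at (-1, -3) (footprint 30×25.5) is included at this height (area 765.00 mm²); Merging all regions: the regions partially overlap — summed areas 1500.12 mm² minus the doubly-counted overlap 601.24 mm² gives 898.87 mm² — area = 898.87 mm². Checking containment: at z = 17.04 the cross-section extends beyond the z = 13.92 cross-section by about 15.41 mm².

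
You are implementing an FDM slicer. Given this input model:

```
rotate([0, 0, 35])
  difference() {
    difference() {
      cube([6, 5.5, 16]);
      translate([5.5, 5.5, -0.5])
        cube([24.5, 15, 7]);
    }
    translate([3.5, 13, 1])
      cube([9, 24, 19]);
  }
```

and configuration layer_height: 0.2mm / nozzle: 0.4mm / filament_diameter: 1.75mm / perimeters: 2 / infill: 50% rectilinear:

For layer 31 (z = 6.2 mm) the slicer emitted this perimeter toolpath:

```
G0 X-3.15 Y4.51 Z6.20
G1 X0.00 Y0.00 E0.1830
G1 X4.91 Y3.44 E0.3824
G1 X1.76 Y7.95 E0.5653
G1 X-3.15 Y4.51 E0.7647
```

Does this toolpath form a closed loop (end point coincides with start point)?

Start point (G0): (-3.15, 4.51). End point (last G1): the path returns to the start — closed.

yes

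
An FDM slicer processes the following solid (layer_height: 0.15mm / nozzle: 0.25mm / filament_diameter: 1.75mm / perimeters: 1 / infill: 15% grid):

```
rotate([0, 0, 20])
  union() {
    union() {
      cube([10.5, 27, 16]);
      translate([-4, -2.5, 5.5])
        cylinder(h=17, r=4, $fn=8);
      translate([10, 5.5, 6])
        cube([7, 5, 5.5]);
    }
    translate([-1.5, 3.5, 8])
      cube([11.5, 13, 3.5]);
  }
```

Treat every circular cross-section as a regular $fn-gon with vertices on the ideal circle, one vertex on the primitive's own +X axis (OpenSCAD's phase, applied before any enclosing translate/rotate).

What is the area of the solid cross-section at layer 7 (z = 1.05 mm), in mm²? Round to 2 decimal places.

283.50 mm²

At z = 1.05 mm: the cube (footprint 10.5×27) is included at this height (area 283.50 mm²); the cylinder at (-4, -2.5) is absent (z outside [5.5, 22.5]); the cube at (10, 5.5) is absent (z outside [6, 11.5]); Merging all regions: only the 10.5×27 cube is present, so the union is just that shape — area = 283.50 mm²; the cube at (-1.5, 3.5) does not reach this height (z outside [8, 11.5]); Taking the union: only the result so far is present, so the union is just that shape — area = 283.50 mm²; (whole slice rotated 20° about Z — lengths, areas and connectivity unchanged). Overall, the cross-section is a single solid region. Net area = 283.50 mm².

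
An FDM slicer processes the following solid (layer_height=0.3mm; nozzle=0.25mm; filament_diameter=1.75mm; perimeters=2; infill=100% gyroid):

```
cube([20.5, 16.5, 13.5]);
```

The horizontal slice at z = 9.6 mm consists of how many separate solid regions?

1

At z = 9.6 mm: the cube is present — its section is the full 20.5×16.5 rectangle. The result has 1 disconnected region.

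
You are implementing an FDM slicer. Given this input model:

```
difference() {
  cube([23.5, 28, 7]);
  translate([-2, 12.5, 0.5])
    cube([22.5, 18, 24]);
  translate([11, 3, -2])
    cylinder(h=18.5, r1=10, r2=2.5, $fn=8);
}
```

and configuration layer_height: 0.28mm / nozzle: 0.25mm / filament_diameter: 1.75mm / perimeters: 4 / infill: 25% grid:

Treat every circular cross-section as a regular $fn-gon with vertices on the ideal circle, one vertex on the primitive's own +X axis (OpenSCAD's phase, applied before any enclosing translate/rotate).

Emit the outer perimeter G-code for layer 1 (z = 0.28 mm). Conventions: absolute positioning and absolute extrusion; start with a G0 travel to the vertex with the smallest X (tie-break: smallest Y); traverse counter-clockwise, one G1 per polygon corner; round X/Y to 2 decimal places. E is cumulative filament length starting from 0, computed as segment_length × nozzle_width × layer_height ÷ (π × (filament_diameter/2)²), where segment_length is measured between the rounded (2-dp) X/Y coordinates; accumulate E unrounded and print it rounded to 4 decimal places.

At z = 0.28 mm: the 23.5×28 cube contributes its full rectangle; the cube at (-2, 12.5) is absent (z outside [0.5, 24.5]); the cone at (11, 3): at t=0.123 of its height the radius interpolates to r₁+(r₂−r₁)t = 9.076, giving a regular 8-gon of that circumradius; Taking the first minus the rest: starting from the 23.5×28 cube, the cone at (11, 3) partially overlaps it — only the 167.21 mm² overlap (of its 232.97 mm²) is removed, clipping the outline — 1 connected region. The outline is a single polygon with 11 vertices. Extrusion per mm of travel: 0.25 × 0.28 / (π × 0.875²) = 0.029103. Accumulating E over each segment gives final E = 3.5400.

G0 X0.00 Y0.00 Z0.28
G1 X3.17 Y0.00 E0.0923
G1 X1.92 Y3.00 E0.1868
G1 X4.58 Y9.42 E0.3891
G1 X11.00 Y12.08 E0.5913
G1 X17.42 Y9.42 E0.7936
G1 X20.08 Y3.00 E0.9958
G1 X18.83 Y0.00 E1.0904
G1 X23.50 Y0.00 E1.2263
G1 X23.50 Y28.00 E2.0412
G1 X0.00 Y28.00 E2.7251
G1 X0.00 Y0.00 E3.5400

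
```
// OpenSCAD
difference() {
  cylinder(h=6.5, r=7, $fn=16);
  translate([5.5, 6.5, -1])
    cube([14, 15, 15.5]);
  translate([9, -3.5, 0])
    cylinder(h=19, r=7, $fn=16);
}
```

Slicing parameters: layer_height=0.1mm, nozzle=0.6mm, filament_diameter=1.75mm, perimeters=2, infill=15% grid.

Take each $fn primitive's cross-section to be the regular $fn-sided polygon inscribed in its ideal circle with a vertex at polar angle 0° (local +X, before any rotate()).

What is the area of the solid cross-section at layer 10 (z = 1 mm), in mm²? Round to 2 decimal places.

At z = 1 mm: the cylinder: section is a regular 16-gon, circumradius r=7 (area = (16/2)·7.000²·sin(360°/16) = 150.01 mm²); the 14×15 cube at (5.5, 6.5) contributes its full rectangle (area 210.00 mm²); the r=7 cylinder at (9, -3.5) contributes a regular 16-gon of circumradius 7 (area = (16/2)·7.000²·sin(360°/16) = 150.01 mm²); Subtracting the remaining from the first: starting from the r=7 cylinder (150.01 mm²), the 14×15 cube at (5.5, 6.5) misses the remaining region (no effect); the r=7 cylinder at (9, -3.5) partially overlaps it — only the 28.42 mm² overlap (of its 150.01 mm²) is removed, clipping the outline — area = 121.59 mm². Overall, the cross-section is a single solid region. Net area = 121.59 mm².

121.59 mm²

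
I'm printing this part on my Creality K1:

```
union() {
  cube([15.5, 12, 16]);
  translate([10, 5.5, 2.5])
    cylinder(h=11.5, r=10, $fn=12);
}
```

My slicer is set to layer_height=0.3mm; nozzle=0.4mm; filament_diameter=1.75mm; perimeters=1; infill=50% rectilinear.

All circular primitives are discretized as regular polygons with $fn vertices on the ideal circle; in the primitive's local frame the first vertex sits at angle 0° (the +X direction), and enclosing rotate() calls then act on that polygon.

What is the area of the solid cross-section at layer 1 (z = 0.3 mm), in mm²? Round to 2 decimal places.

At z = 0.3 mm: the cube is present — its section is the full 15.5×12 rectangle (area 186.00 mm²); the cylinder at (10, 5.5) is absent (z outside [2.5, 14]); Combining (union): only the 15.5×12 cube is present, so the union is just that shape — area = 186.00 mm². Overall, the cross-section is a single solid region. Net area = 186.00 mm².

186.00 mm²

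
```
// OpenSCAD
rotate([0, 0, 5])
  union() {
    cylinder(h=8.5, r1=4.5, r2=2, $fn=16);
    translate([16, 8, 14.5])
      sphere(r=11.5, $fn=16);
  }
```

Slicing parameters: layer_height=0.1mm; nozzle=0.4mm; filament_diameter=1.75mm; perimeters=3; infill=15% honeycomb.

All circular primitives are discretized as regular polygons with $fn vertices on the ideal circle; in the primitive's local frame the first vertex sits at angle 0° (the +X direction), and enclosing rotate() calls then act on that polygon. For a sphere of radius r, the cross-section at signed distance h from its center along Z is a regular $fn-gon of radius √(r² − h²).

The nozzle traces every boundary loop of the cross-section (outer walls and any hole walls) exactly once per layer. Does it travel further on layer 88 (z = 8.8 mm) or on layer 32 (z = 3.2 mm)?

layer 88 (z = 8.8 mm)

Layer 88 (z = 8.8): the cone is absent (z outside [0, 8.5]); the sphere at (16, 8): section is a regular 16-gon, circumradius = √(r²−h²) = √(11.5²−5.7²) = 9.988 (perimeter = 2·16·9.988·sin(180°/16) = 62.35 mm); Merging all regions: only the r=11.5 sphere at (16, 8) is present, so the union is just that shape — boundary = 62.35 mm; (whole slice rotated 5° about Z — lengths, areas and connectivity unchanged). So its perimeter = 62.35 mm. Layer 32 (z = 3.2): the cone contributes a regular 16-gon of circumradius 3.559 (interpolated between r1=4.5 and r2=2 at t=0.376) (perimeter = 2·16·3.559·sin(180°/16) = 22.22 mm); the sphere at (16, 8): section is a regular 16-gon, circumradius = √(r²−h²) = √(11.5²−11.3²) = 2.135 (perimeter = 2·16·2.135·sin(180°/16) = 13.33 mm); Combining (union): the 2 present regions are separate (no shared area or edge), so areas and boundary lengths simply add and each stays a separate island — boundary = 35.55 mm; (whole slice rotated 5° about Z — lengths, areas and connectivity unchanged). So its perimeter = 35.55 mm. Layer 88 is larger (62.35 vs 35.55 mm).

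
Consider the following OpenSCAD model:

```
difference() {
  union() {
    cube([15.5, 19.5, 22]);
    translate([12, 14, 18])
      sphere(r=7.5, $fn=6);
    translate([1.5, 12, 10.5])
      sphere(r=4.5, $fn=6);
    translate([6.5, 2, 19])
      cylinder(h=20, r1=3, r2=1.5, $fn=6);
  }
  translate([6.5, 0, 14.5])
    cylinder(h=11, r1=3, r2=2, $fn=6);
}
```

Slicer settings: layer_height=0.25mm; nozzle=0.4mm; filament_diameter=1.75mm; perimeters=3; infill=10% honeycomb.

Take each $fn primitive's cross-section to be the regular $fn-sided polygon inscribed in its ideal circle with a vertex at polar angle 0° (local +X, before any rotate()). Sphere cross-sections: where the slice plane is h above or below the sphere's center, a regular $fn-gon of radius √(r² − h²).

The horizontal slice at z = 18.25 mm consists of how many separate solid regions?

At z = 18.25 mm: the cube (footprint 15.5×19.5) is included at this height; the r=7.5 sphere at (12, 14) contributes a regular 6-gon of circumradius √(7.5²−0.25²) = 7.496; the sphere at (1.5, 12) is absent (|z−center|=7.750 > r=4.5); the cone at (6.5, 2) is absent (z outside [19, 39]); Merging all regions: the regions partially overlap (shared area 110.96 mm²), so overlapping operands fuse into one piece — 1 connected region; the cone at (6.5, 0): at t=0.341 of its height the radius interpolates to r₁+(r₂−r₁)t = 2.659, giving a regular 6-gon of that circumradius; After the difference (first − rest): starting from that combined region, the cone at (6.5, 0) partially overlaps it — only the 9.19 mm² overlap (of its 18.37 mm²) is removed, clipping the outline — 1 connected region. The result has 1 disconnected region.

1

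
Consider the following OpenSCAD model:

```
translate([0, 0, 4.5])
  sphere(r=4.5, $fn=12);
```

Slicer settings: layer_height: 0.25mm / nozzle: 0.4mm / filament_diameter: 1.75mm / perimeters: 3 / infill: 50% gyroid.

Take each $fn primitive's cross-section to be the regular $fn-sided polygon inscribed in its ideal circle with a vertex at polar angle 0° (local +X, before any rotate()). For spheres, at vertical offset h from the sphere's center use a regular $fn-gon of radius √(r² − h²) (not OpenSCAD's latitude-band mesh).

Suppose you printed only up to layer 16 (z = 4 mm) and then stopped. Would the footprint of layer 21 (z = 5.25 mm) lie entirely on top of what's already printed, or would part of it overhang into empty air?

Compare the two slices. At z = 4: the r=4.5 sphere contributes a regular 12-gon of circumradius √(4.5²−0.5²) = 4.472 (area = (12/2)·4.472²·sin(360°/12) = 60.00 mm²). At z = 5.25: the r=4.5 sphere slices to a regular 12-gon of circumradius 4.437 (√(r²−h²) with h=0.75 from center) (area = (12/2)·4.437²·sin(360°/12) = 59.06 mm²). Checking containment: the cross-section at z = 5.25 is a subset of the cross-section at z = 4.

entirely on top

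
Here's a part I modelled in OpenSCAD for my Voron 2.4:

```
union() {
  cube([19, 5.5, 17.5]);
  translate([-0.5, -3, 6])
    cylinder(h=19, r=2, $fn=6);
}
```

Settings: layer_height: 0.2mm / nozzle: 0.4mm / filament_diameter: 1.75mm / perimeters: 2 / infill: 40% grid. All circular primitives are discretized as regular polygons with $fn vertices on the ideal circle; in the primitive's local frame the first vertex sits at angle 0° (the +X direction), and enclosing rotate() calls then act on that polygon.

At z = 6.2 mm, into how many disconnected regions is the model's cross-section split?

2

At z = 6.2 mm: the 19×5.5 cube contributes its full rectangle; the cylinder at (-0.5, -3): section is a regular 6-gon, circumradius r=2; Merging all regions: the 2 present regions are separate (no shared area or edge), so areas and boundary lengths simply add and each stays a separate island — 2 connected regions. The result has 2 disconnected regions.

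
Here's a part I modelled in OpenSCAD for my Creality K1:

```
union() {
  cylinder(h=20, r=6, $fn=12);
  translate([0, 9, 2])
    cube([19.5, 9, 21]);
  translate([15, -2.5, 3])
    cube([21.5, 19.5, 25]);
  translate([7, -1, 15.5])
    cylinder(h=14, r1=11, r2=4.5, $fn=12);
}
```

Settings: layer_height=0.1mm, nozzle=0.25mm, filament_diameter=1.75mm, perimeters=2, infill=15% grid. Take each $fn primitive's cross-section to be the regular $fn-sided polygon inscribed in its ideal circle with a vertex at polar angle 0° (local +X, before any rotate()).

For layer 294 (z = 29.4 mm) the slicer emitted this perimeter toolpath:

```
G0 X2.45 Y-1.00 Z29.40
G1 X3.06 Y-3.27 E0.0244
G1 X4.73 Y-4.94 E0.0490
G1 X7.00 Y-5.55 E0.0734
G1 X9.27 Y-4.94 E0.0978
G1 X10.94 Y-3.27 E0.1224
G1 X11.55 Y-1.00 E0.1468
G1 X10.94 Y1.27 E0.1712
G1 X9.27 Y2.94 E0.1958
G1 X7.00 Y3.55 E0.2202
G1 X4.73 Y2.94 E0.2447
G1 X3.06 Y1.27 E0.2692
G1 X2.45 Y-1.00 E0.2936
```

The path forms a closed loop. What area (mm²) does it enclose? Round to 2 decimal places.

62.06 mm²

Apply the shoelace formula to the sequence of (X, Y) vertices; enclosed area = 62.06 mm².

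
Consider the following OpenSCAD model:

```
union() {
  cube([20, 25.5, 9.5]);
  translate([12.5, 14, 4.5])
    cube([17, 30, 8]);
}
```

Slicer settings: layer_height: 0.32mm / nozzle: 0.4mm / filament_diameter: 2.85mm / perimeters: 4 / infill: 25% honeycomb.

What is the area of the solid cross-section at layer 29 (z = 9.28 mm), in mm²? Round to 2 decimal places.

933.75 mm²

At z = 9.28 mm: the 20×25.5 cube contributes its full rectangle (area 510.00 mm²); the cube at (12.5, 14) is present — its section is the full 17×30 rectangle (area 510.00 mm²); Combining (union): the regions partially overlap — summed areas 1020.00 mm² minus the doubly-counted overlap 86.25 mm² gives 933.75 mm² — area = 933.75 mm². Overall, the cross-section is a single solid region. Net area = 933.75 mm².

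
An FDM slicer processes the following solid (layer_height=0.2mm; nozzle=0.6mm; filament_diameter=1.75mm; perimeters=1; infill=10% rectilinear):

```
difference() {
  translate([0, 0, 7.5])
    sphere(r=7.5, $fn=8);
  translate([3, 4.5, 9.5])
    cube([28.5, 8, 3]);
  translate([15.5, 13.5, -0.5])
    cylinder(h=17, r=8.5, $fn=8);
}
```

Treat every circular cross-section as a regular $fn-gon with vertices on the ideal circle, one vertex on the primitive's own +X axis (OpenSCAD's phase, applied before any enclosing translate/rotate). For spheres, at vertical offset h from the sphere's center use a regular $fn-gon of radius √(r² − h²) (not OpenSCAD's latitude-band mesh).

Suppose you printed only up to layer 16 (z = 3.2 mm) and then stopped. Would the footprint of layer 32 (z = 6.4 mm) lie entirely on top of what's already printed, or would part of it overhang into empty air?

part overhangs

Compare the two slices. At z = 3.2: the sphere: section is a regular 8-gon, circumradius = √(r²−h²) = √(7.5²−4.3²) = 6.145 (area = (8/2)·6.145²·sin(360°/8) = 106.80 mm²); the cube at (3, 4.5) is absent (z outside [9.5, 12.5]); the r=8.5 cylinder at (15.5, 13.5) gives a regular 8-gon of circumradius 8.5 (constant along its height) (area = (8/2)·8.500²·sin(360°/8) = 204.35 mm²); Subtracting the remaining from the first: starting from the r=7.5 sphere (106.80 mm²), the r=8.5 cylinder at (15.5, 13.5) misses the remaining region (no effect) — area = 106.80 mm². At z = 6.4: the r=7.5 sphere contributes a regular 8-gon of circumradius √(7.5²−1.1²) = 7.419 (area = (8/2)·7.419²·sin(360°/8) = 155.68 mm²); the cube at (3, 4.5) is absent (z outside [9.5, 12.5]); the cylinder at (15.5, 13.5): section is a regular 8-gon, circumradius r=8.5 (area = (8/2)·8.500²·sin(360°/8) = 204.35 mm²); Taking the first minus the rest: starting from the r=7.5 sphere (155.68 mm²), the r=8.5 cylinder at (15.5, 13.5) misses the remaining region (no effect) — area = 155.68 mm². Checking containment: at z = 6.4 the cross-section extends beyond the z = 3.2 cross-section by about 48.88 mm².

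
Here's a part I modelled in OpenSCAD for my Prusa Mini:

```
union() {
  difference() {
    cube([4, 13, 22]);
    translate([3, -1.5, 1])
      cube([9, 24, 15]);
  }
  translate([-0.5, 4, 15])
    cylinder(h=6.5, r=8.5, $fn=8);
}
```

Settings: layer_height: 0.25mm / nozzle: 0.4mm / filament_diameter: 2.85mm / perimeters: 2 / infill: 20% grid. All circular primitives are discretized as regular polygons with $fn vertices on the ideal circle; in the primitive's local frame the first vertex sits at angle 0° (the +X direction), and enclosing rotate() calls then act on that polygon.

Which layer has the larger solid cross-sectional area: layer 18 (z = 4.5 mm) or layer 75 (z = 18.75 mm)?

Layer 18 (z = 4.5): the cube (footprint 4×13) is included at this height (area 52.00 mm²); the cube at (3, -1.5) (footprint 9×24) is included at this height (area 216.00 mm²); Subtracting the remaining from the first: starting from the 4×13 cube (52.00 mm²), the 9×24 cube at (3, -1.5) partially overlaps it — only the 13.00 mm² overlap (of its 216.00 mm²) is removed, clipping the outline — area = 39.00 mm²; the cylinder at (-0.5, 4) does not reach this height (z outside [15, 21.5]); Taking the union: only that combined region is present, so the union is just that shape — area = 39.00 mm². So its area = 39.00 mm². Layer 75 (z = 18.75): the cube is present — its section is the full 4×13 rectangle (area 52.00 mm²); the cube at (3, -1.5) is absent (z outside [1, 16]); After the difference (first − rest): none of the subtracted shapes is present at this height, so the 4×13 cube is unchanged — area = 52.00 mm²; the r=8.5 cylinder at (-0.5, 4) gives a regular 8-gon of circumradius 8.5 (constant along its height) (area = (8/2)·8.500²·sin(360°/8) = 204.35 mm²); Taking the union: the regions partially overlap — summed areas 256.35 mm² minus the doubly-counted overlap 45.86 mm² gives 210.50 mm² — area = 210.50 mm². So its area = 210.50 mm². Layer 75 is larger (210.50 vs 39.00 mm²).

layer 75 (z = 18.75 mm)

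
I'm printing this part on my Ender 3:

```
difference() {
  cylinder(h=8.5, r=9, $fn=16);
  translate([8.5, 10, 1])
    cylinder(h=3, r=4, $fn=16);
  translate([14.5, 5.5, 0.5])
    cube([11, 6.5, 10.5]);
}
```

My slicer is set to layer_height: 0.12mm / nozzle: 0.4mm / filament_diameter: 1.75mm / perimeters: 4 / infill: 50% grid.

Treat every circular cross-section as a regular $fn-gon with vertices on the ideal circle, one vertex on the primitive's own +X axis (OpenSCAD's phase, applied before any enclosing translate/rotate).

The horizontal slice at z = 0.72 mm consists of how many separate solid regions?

At z = 0.72 mm: the r=9 cylinder gives a regular 16-gon of circumradius 9 (constant along its height); the cylinder at (8.5, 10) does not reach this height (z outside [1, 4]); the 11×6.5 cube at (14.5, 5.5) contributes its full rectangle; Taking the first minus the rest: starting from the r=9 cylinder, the 11×6.5 cube at (14.5, 5.5) misses the remaining region (no effect) — 1 connected region. The result has 1 disconnected region.

1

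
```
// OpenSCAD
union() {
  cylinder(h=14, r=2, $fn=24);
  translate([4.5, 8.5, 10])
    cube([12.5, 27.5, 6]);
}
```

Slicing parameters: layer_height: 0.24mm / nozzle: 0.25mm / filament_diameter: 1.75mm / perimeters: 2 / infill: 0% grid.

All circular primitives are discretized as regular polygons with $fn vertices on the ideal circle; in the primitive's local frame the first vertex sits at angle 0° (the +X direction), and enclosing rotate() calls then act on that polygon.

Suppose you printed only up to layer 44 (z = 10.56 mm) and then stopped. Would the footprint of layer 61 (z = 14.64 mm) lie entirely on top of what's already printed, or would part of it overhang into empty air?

entirely on top

Compare the two slices. At z = 10.56: the r=2 cylinder contributes a regular 24-gon of circumradius 2 (area = (24/2)·2.000²·sin(360°/24) = 12.42 mm²); the 12.5×27.5 cube at (4.5, 8.5) contributes its full rectangle (area 343.75 mm²); Taking the union: the 2 present regions are separate (no shared area or edge), so areas and boundary lengths simply add and each stays a separate island — area = 356.17 mm². At z = 14.64: the cylinder does not reach this height (z outside [0, 14]); the cube at (4.5, 8.5) is present — its section is the full 12.5×27.5 rectangle (area 343.75 mm²); Combining (union): only the 12.5×27.5 cube at (4.5, 8.5) is present, so the union is just that shape — area = 343.75 mm². Checking containment: the cross-section at z = 14.64 is a subset of the cross-section at z = 10.56.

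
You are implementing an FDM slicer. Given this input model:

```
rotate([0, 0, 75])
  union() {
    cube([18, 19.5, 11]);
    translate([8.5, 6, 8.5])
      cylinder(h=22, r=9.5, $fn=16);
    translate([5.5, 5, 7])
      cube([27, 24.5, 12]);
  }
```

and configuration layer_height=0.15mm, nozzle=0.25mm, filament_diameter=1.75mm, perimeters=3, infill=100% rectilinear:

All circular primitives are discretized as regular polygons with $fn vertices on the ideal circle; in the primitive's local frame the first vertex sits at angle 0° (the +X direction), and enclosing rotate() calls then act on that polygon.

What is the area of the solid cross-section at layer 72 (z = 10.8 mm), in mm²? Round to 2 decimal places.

869.94 mm²

At z = 10.8 mm: the cube (footprint 18×19.5) is included at this height (area 351.00 mm²); the r=9.5 cylinder at (8.5, 6) gives a regular 16-gon of circumradius 9.5 (constant along its height) (area = (16/2)·9.500²·sin(360°/16) = 276.30 mm²); the 27×24.5 cube at (5.5, 5) contributes its full rectangle (area 661.50 mm²); Taking the union: the regions partially overlap — summed areas 1288.80 mm² minus the doubly-counted overlap 418.86 mm² gives 869.94 mm² — area = 869.94 mm²; (rotated 75° about Z; rotation is an isometry so areas/perimeters/island counts are preserved). Overall, the cross-section is a single solid region. Net area = 869.94 mm².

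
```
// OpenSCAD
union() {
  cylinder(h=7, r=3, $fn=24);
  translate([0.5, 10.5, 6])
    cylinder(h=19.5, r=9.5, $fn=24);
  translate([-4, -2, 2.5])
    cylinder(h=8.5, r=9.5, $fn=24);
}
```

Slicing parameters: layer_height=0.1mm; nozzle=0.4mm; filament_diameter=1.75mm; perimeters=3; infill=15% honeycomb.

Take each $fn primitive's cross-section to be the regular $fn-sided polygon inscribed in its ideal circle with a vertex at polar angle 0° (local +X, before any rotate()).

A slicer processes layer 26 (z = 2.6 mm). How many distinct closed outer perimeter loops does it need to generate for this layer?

1

At z = 2.6 mm: the r=3 cylinder gives a regular 24-gon of circumradius 3 (constant along its height); the cylinder at (0.5, 10.5) is not intersected at this z (z outside [6, 25.5]); the cylinder at (-4, -2): section is a regular 24-gon, circumradius r=9.5; Combining (union): the r=3 cylinder lies entirely inside the r=9.5 cylinder at (-4, -2), so the union is just the r=9.5 cylinder at (-4, -2) — 1 connected region. The result has 1 disconnected region.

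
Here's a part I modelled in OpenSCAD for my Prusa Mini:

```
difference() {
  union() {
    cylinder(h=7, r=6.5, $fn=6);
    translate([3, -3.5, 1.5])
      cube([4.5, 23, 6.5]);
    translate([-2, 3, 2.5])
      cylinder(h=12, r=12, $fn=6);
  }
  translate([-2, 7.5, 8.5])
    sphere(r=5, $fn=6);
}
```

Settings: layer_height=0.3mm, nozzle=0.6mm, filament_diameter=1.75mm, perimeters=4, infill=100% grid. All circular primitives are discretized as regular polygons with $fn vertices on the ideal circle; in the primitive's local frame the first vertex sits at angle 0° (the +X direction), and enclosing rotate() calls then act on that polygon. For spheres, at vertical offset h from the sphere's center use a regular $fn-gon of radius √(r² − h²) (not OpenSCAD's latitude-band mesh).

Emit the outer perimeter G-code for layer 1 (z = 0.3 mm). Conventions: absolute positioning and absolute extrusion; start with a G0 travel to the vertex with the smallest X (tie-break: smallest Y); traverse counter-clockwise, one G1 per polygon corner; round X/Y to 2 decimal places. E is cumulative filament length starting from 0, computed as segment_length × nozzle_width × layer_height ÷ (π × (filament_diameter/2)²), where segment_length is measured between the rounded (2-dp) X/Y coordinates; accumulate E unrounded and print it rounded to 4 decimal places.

At z = 0.3 mm: the r=6.5 cylinder contributes a regular 6-gon of circumradius 6.5; the cube at (3, -3.5) does not reach this height (z outside [1.5, 8]); the cylinder at (-2, 3) is not intersected at this z (z outside [2.5, 14.5]); Combining (union): only the r=6.5 cylinder is present, so the union is just that shape — 1 connected region; the sphere at (-2, 7.5) is absent (|z−center|=8.200 > r=5); Taking the first minus the rest: none of the subtracted shapes is present at this height, so that combined region is unchanged — 1 connected region. The outline is a single polygon with 6 vertices. Extrusion per mm of travel: 0.6 × 0.3 / (π × 0.875²) = 0.074835. Accumulating E over each segment gives final E = 2.9188.

G0 X-6.50 Y0.00 Z0.30
G1 X-3.25 Y-5.63 E0.4865
G1 X3.25 Y-5.63 E0.9729
G1 X6.50 Y0.00 E1.4594
G1 X3.25 Y5.63 E1.9459
G1 X-3.25 Y5.63 E2.4323
G1 X-6.50 Y0.00 E2.9188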